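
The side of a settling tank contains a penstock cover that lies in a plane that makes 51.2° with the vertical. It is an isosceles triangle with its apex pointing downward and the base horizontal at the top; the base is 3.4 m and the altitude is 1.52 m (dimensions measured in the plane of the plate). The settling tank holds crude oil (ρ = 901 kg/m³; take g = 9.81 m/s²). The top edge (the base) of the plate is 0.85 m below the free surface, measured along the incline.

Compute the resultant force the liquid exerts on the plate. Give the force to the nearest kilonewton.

γ = ρg = 901 × 9.81 / 1000 = 8.83881 kN/m³.
The plate makes 51.2° with the vertical, i.e. θ = 90° − 51.2° = 38.8° to the horizontal. Measuring y along the incline from the free-surface line, vertical depth h = y·sinθ with sinθ = 0.626604.
With the apex down, the centroid sits h/3 = 1.52/3 = 0.506667 m below the base (the top edge), so y_c = 0.85 + 0.506667 = 1.35667 m and h_c = 1.35667 × 0.626604 = 0.850095 m.
A = ½ × 3.4 × 1.52 = 2.584 m².
Resultant F = γ·h_c·A = 8.83881 × 0.850095 × 2.584 = 19.4157 kN.

F ≈ 19 kN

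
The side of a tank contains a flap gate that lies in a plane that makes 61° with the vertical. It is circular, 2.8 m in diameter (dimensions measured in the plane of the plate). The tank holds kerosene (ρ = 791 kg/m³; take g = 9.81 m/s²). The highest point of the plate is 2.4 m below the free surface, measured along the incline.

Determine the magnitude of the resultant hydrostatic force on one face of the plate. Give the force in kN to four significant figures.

γ = ρg = 791 × 9.81 / 1000 = 7.75971 kN/m³.
The plate makes 61° with the vertical, i.e. θ = 90° − 61° = 29° to the horizontal. Measuring y along the incline from the free-surface line, vertical depth h = y·sinθ with sinθ = 0.484810.
The centroid is at the centre, 1.4 m below the top of the plate, so y_c = 2.4 + 1.4 = 3.8 m and h_c = 3.8 × 0.484810 = 1.84228 m.
A = π(1.4)² = 6.15752 m².
Resultant F = γ·h_c·A = 7.75971 × 1.84228 × 6.15752 = 88.0252 kN.

F ≈ 88.03 kN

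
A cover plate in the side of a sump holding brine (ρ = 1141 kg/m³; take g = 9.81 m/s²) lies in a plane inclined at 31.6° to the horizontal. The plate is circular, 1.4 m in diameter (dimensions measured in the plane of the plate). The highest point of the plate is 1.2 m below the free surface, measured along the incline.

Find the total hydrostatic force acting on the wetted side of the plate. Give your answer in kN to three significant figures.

γ = ρg = 1141 × 9.81 / 1000 = 11.19321 kN/m³.
Let θ = 31.6° be the plate's angle to the horizontal; measure y along the incline from where the plane meets the free surface. Vertical depth h = y·sinθ with sinθ = 0.523986.
The centroid is at the centre, 0.7 m below the top of the plate, so y_c = 1.2 + 0.7 = 1.9 m and h_c = 1.9 × 0.523986 = 0.995573 m.
A = π(0.7)² = 1.53938 m².
Resultant F = γ·h_c·A = 11.19321 × 0.995573 × 1.53938 = 17.1543 kN.

F ≈ 17.2 kN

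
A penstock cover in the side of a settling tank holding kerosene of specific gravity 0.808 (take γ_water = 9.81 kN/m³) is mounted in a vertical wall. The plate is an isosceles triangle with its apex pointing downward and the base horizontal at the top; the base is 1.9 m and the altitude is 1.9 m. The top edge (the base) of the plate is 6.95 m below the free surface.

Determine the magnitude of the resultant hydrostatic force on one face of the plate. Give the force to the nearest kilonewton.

γ = 0.808 × 9.81 = 7.92648 kN/m³.
With the apex down, the centroid sits h/3 = 1.9/3 = 0.633333 m below the base (the top edge), so the centroid depth is h_c = 6.95 + 0.633333 = 7.58333 m.
A = ½ × 1.9 × 1.9 = 1.805 m².
Resultant F = γ·h_c·A = 7.92648 × 7.58333 × 1.805 = 108.497 kN.

F ≈ 108 kN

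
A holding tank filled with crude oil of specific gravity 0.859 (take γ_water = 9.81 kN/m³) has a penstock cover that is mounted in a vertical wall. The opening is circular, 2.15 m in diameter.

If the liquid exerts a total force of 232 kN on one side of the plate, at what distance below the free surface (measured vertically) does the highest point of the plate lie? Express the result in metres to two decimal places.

γ = 0.859 × 9.81 = 8.42679 kN/m³.
A = π(1.075)² = 3.6305 m².
From F = γ·h_c·A, the centroid depth is h_c = 232/(8.42679 × 3.6305) = 7.58332 m.
The centroid is at the centre, 1.075 m below the top of the plate, so the highest point sits at h_top = 7.58332 − 1.075 = 6.50832 m below the surface.

d_top ≈ 6.51 m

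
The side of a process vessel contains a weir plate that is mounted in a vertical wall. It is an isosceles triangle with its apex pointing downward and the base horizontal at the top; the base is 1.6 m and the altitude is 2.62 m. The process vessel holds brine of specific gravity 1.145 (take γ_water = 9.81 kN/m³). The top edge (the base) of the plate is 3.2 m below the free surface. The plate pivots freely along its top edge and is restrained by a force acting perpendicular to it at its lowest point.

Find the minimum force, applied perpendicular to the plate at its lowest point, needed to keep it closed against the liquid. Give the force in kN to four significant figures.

γ = 1.145 × 9.81 = 11.23245 kN/m³.
With the apex down, the centroid sits h/3 = 2.62/3 = 0.873333 m below the base (the top edge), so the centroid depth is h_c = 3.2 + 0.873333 = 4.07333 m.
A = ½ × 1.6 × 2.62 = 2.096 m².
Resultant F = γ·h_c·A = 11.23245 × 4.07333 × 2.096 = 95.8993 kN.
I_c = b·h³/36 = 1.6 × 2.62³/36 = 0.799321 m⁴.
Centre of pressure: y_p = y_c + I_c/(y_c·A) = 4.07333 + 0.799321/(4.07333 × 2.096) = 4.07333 + 0.0936225 = 4.16695 m along the plane.
The resultant acts 0.873333 + 0.0936225 = 0.966956 m (along the plate) below the hinge at the top edge, so the moment about the hinge is M = F × 0.966956 = 95.8993 × 0.966956 = 92.7304 kN·m.
A normal force at the bottom, 2.62 m from the hinge, must supply this moment: P = 92.7304/2.62 = 35.3933 kN.

P ≈ 35.39 kN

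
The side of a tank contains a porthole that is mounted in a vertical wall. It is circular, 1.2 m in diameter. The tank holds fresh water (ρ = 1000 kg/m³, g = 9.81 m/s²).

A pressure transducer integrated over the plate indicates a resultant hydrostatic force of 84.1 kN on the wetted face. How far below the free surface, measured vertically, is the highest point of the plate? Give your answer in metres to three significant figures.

d_top ≈ 6.98 m

γ = ρg = 1000 × 9.81 = 9810 N/m³ = 9.81 kN/m³.
A = π(0.6)² = 1.13097 m².
From F = γ·h_c·A, the centroid depth is h_c = 84.1/(9.81 × 1.13097) = 7.58012 m.
The centroid is at the centre, 0.6 m below the top of the plate, so the highest point sits at h_top = 7.58012 − 0.6 = 6.98012 m below the surface.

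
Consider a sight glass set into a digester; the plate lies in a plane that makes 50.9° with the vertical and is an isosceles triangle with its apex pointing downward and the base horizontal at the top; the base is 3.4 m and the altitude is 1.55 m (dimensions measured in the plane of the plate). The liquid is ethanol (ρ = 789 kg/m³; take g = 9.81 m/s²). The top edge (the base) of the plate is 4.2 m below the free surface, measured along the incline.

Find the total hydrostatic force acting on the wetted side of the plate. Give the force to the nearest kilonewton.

γ = ρg = 789 × 9.81 / 1000 = 7.74009 kN/m³.
The plate makes 50.9° with the vertical, i.e. θ = 90° − 50.9° = 39.1° to the horizontal. Measuring y along the incline from the free-surface line, vertical depth h = y·sinθ with sinθ = 0.630676.
With the apex down, the centroid sits h/3 = 1.55/3 = 0.516667 m below the base (the top edge), so y_c = 4.2 + 0.516667 = 4.71667 m and h_c = 4.71667 × 0.630676 = 2.97469 m.
A = ½ × 3.4 × 1.55 = 2.635 m².
Resultant F = γ·h_c·A = 7.74009 × 2.97469 × 2.635 = 60.6692 kN.

F ≈ 61 kN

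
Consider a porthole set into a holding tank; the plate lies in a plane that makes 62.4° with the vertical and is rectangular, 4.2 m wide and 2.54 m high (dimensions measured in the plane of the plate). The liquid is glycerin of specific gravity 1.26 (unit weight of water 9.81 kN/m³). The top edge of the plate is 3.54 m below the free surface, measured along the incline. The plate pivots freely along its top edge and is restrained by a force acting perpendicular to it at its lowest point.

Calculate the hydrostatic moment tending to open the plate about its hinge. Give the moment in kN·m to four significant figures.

M ≈ 406.0 kN·m

γ = 1.26 × 9.81 = 12.3606 kN/m³.
The plate makes 62.4° with the vertical, i.e. θ = 90° − 62.4° = 27.6° to the horizontal. Measuring y along the incline from the free-surface line, vertical depth h = y·sinθ with sinθ = 0.463296.
The centroid lies 2.54/2 = 1.27 m below the top edge, so y_c = 3.54 + 1.27 = 4.81 m and h_c = 4.81 × 0.463296 = 2.22845 m.
A = 4.2 × 2.54 = 10.668 m².
Resultant F = γ·h_c·A = 12.3606 × 2.22845 × 10.668 = 293.85 kN.
I_c = b·h³/12 = 4.2 × 2.54³/12 = 5.73547 m⁴.
Centre of pressure: y_p = y_c + I_c/(y_c·A) = 4.81 + 5.73547/(4.81 × 10.668) = 4.81 + 0.111774 = 4.92177 m along the plane.
The resultant acts 1.27 + 0.111774 = 1.38177 m (along the plate) below the hinge at the top edge, so the moment about the hinge is M = F × 1.38177 = 293.85 × 1.38177 = 406.033 kN·m.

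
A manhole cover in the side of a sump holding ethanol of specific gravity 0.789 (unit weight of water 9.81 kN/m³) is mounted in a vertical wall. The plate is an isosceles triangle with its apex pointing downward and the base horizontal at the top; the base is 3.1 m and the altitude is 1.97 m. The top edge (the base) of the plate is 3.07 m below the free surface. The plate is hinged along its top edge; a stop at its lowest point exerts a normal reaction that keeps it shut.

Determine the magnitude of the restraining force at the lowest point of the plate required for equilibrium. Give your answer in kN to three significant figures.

γ = 0.789 × 9.81 = 7.74009 kN/m³.
With the apex down, the centroid sits h/3 = 1.97/3 = 0.656667 m below the base (the top edge), so the centroid depth is h_c = 3.07 + 0.656667 = 3.72667 m.
A = ½ × 3.1 × 1.97 = 3.0535 m².
Resultant F = γ·h_c·A = 7.74009 × 3.72667 × 3.0535 = 88.0775 kN.
I_c = b·h³/36 = 3.1 × 1.97³/36 = 0.658352 m⁴.
Centre of pressure: y_p = y_c + I_c/(y_c·A) = 3.72667 + 0.658352/(3.72667 × 3.0535) = 3.72667 + 0.0578548 = 3.78452 m along the plane.
The resultant acts 0.656667 + 0.0578548 = 0.714522 m (along the plate) below the hinge at the top edge, so the moment about the hinge is M = F × 0.714522 = 88.0775 × 0.714522 = 62.9333 kN·m.
A normal force at the bottom, 1.97 m from the hinge, must supply this moment: P = 62.9333/1.97 = 31.9458 kN.

P ≈ 31.9 kN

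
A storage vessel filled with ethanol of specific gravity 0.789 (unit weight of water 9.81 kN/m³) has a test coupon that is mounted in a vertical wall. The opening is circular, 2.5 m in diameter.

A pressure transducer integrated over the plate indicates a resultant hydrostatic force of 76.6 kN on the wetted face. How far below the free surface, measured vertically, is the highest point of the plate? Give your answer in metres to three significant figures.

γ = 0.789 × 9.81 = 7.74009 kN/m³.
A = π(1.25)² = 4.90874 m².
From F = γ·h_c·A, the centroid depth is h_c = 76.6/(7.74009 × 4.90874) = 2.0161 m.
The centroid is at the centre, 1.25 m below the top of the plate, so the highest point sits at h_top = 2.0161 − 1.25 = 0.7661 m below the surface.

d_top ≈ 0.766 m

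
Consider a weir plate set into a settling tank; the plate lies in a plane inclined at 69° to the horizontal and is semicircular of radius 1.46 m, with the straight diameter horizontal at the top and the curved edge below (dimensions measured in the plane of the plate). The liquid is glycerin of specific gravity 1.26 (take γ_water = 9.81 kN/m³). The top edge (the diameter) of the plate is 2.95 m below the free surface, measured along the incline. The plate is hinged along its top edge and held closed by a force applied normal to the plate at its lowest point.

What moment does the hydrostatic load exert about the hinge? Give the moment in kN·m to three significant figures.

M ≈ 91.2 kN·m

γ = 1.26 × 9.81 = 12.3606 kN/m³.
Let θ = 69° be the plate's angle to the horizontal; measure y along the incline from where the plane meets the free surface. Vertical depth h = y·sinθ with sinθ = 0.933580.
The centroid of a semicircle lies 4r/(3π) = 0.619643 m from the diameter, here below the top edge, so y_c = 2.95 + 0.619643 = 3.56964 m and h_c = 3.56964 × 0.933580 = 3.33254 m.
A = πr²/2 = π × 1.46²/2 = 3.34831 m².
Resultant F = γ·h_c·A = 12.3606 × 3.33254 × 3.34831 = 137.924 kN.
I_c = (π/8 − 8/(9π))·r⁴ = 0.109757 × 1.46⁴ = 0.498705 m⁴.
Centre of pressure: y_p = y_c + I_c/(y_c·A) = 3.56964 + 0.498705/(3.56964 × 3.34831) = 3.56964 + 0.0417247 = 3.61136 m along the plane.
The resultant acts 0.619643 + 0.0417247 = 0.661368 m (along the plate) below the hinge at the top edge, so the moment about the hinge is M = F × 0.661368 = 137.924 × 0.661368 = 91.2185 kN·m.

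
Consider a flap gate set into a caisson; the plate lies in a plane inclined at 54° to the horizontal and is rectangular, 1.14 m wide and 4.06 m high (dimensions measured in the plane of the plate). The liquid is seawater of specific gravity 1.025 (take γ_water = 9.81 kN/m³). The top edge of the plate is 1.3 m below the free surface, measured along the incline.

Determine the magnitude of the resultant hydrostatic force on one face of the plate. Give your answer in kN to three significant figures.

F ≈ 125 kN

γ = 1.025 × 9.81 = 10.05525 kN/m³.
Let θ = 54° be the plate's angle to the horizontal; measure y along the incline from where the plane meets the free surface. Vertical depth h = y·sinθ with sinθ = 0.809017.
The centroid lies 4.06/2 = 2.03 m below the top edge, so y_c = 1.3 + 2.03 = 3.33 m and h_c = 3.33 × 0.809017 = 2.69403 m.
A = 1.14 × 4.06 = 4.6284 m².
Resultant F = γ·h_c·A = 10.05525 × 2.69403 × 4.6284 = 125.379 kN.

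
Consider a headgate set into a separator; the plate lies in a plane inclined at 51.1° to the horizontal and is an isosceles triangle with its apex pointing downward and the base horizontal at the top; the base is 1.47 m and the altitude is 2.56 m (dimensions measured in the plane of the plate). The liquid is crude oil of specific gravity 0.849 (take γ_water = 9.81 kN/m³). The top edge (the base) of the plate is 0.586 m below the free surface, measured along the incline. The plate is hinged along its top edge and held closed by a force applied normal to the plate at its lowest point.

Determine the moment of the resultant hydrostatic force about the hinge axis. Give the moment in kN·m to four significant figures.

M ≈ 19.42 kN·m

γ = 0.849 × 9.81 = 8.32869 kN/m³.
Let θ = 51.1° be the plate's angle to the horizontal; measure y along the incline from where the plane meets the free surface. Vertical depth h = y·sinθ with sinθ = 0.778243.
With the apex down, the centroid sits h/3 = 2.56/3 = 0.853333 m below the base (the top edge), so y_c = 0.586 + 0.853333 = 1.43933 m and h_c = 1.43933 × 0.778243 = 1.12015 m.
A = ½ × 1.47 × 2.56 = 1.8816 m².
Resultant F = γ·h_c·A = 8.32869 × 1.12015 × 1.8816 = 17.5542 kN.
I_c = b·h³/36 = 1.47 × 2.56³/36 = 0.68507 m⁴.
Centre of pressure: y_p = y_c + I_c/(y_c·A) = 1.43933 + 0.68507/(1.43933 × 1.8816) = 1.43933 + 0.252957 = 1.69229 m along the plane.
The resultant acts 0.853333 + 0.252957 = 1.10629 m (along the plate) below the hinge at the top edge, so the moment about the hinge is M = F × 1.10629 = 17.5542 × 1.10629 = 19.42 kN·m.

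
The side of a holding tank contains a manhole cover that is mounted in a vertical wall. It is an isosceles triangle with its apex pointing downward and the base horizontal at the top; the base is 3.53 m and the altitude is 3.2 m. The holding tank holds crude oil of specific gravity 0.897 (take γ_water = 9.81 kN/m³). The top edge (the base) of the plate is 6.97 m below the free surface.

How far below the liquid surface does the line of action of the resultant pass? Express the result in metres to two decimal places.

γ = 0.897 × 9.81 = 8.79957 kN/m³.
With the apex down, the centroid sits h/3 = 3.2/3 = 1.06667 m below the base (the top edge), so the centroid depth is h_c = 6.97 + 1.06667 = 8.03667 m.
A = ½ × 3.53 × 3.2 = 5.648 m².
Resultant F = γ·h_c·A = 8.79957 × 8.03667 × 5.648 = 399.422 kN.
I_c = b·h³/36 = 3.53 × 3.2³/36 = 3.21308 m⁴.
Centre of pressure: y_p = y_c + I_c/(y_c·A) = 8.03667 + 3.21308/(8.03667 × 5.648) = 8.03667 + 0.0707865 = 8.10746 m along the plane.

h_p = 8.11 m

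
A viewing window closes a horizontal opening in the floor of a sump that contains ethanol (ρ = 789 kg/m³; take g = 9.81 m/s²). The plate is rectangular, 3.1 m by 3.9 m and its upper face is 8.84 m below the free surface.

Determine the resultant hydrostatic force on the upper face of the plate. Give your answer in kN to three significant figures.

γ = ρg = 789 × 9.81 / 1000 = 7.74009 kN/m³.
The plate is horizontal, so pressure is uniform at p = γ·h = 7.74009 × 8.84 = 68.4224 kN/m².
A = 3.1 × 3.9 = 12.09 m².
F = p·A = 68.4224 × 12.09 = 827.227 kN.

F ≈ 827 kN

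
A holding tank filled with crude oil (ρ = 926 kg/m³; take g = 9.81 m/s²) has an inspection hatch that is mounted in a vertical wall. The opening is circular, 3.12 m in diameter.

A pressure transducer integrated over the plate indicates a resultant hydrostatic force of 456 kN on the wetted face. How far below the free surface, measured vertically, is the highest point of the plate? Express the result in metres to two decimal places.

d_top ≈ 5.01 m

γ = ρg = 926 × 9.81 / 1000 = 9.08406 kN/m³.
A = π(1.56)² = 7.64538 m².
From F = γ·h_c·A, the centroid depth is h_c = 456/(9.08406 × 7.64538) = 6.56577 m.
The centroid is at the centre, 1.56 m below the top of the plate, so the highest point sits at h_top = 6.56577 − 1.56 = 5.00577 m below the surface.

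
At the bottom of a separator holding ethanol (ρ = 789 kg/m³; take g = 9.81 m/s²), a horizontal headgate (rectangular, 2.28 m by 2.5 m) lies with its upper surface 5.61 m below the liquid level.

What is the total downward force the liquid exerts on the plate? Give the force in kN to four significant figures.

γ = ρg = 789 × 9.81 / 1000 = 7.74009 kN/m³.
The plate is horizontal, so pressure is uniform at p = γ·h = 7.74009 × 5.61 = 43.4219 kN/m².
A = 2.28 × 2.5 = 5.7 m².
F = p·A = 43.4219 × 5.7 = 247.505 kN.

F ≈ 247.5 kN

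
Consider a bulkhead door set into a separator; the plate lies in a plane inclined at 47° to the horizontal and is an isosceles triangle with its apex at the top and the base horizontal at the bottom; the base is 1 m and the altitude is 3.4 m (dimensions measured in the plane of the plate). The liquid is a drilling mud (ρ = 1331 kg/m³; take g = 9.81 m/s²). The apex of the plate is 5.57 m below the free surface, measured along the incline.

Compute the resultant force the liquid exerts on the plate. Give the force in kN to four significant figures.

F ≈ 127.2 kN

γ = ρg = 1331 × 9.81 / 1000 = 13.05711 kN/m³.
Let θ = 47° be the plate's angle to the horizontal; measure y along the incline from where the plane meets the free surface. Vertical depth h = y·sinθ with sinθ = 0.731354.
With the apex up, the centroid sits 2h/3 = 2 × 3.4/3 = 2.26667 m below the apex, so y_c = 5.57 + 2.26667 = 7.83667 m and h_c = 7.83667 × 0.731354 = 5.73138 m.
A = ½ × 1 × 3.4 = 1.7 m².
Resultant F = γ·h_c·A = 13.05711 × 5.73138 × 1.7 = 127.22 kN.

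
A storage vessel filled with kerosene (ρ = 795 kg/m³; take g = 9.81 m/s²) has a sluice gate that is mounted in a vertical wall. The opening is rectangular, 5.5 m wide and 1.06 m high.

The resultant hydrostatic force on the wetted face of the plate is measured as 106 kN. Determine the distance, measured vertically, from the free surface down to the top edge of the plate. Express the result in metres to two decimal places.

d_top ≈ 1.80 m

γ = ρg = 795 × 9.81 / 1000 = 7.79895 kN/m³.
A = 5.5 × 1.06 = 5.83 m².
From F = γ·h_c·A, the centroid depth is h_c = 106/(7.79895 × 5.83) = 2.33132 m.
The centroid lies 1.06/2 = 0.53 m below the top edge, so the top edge sits at h_top = 2.33132 − 0.53 = 1.80132 m below the surface.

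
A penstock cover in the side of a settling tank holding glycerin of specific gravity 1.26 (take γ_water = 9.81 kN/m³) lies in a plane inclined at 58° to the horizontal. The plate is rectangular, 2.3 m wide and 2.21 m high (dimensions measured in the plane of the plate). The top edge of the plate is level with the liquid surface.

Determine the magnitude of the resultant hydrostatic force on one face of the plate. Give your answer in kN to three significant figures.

γ = 1.26 × 9.81 = 12.3606 kN/m³.
Let θ = 58° be the plate's angle to the horizontal; measure y along the incline from where the plane meets the free surface. Vertical depth h = y·sinθ with sinθ = 0.848048.
The centroid lies 2.21/2 = 1.105 m below the top edge, so y_c = 1.105 m and h_c = 1.105 × 0.848048 = 0.937093 m.
A = 2.3 × 2.21 = 5.083 m².
Resultant F = γ·h_c·A = 12.3606 × 0.937093 × 5.083 = 58.8766 kN.

F ≈ 58.9 kN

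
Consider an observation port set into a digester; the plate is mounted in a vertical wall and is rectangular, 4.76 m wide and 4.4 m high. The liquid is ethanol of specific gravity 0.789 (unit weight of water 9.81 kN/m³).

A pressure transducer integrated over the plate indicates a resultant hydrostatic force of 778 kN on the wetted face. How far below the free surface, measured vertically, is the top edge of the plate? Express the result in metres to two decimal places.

d_top ≈ 2.60 m

γ = 0.789 × 9.81 = 7.74009 kN/m³.
A = 4.76 × 4.4 = 20.944 m².
From F = γ·h_c·A, the centroid depth is h_c = 778/(7.74009 × 20.944) = 4.79926 m.
The centroid lies 4.4/2 = 2.2 m below the top edge, so the top edge sits at h_top = 4.79926 − 2.2 = 2.59926 m below the surface.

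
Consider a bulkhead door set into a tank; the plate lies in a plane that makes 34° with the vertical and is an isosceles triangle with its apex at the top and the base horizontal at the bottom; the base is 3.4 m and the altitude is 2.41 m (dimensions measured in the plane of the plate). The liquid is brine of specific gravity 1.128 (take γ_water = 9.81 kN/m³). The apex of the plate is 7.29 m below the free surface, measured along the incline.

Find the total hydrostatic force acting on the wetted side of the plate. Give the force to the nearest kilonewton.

F ≈ 334 kN

γ = 1.128 × 9.81 = 11.06568 kN/m³.
The plate makes 34° with the vertical, i.e. θ = 90° − 34° = 56° to the horizontal. Measuring y along the incline from the free-surface line, vertical depth h = y·sinθ with sinθ = 0.829038.
With the apex up, the centroid sits 2h/3 = 2 × 2.41/3 = 1.60667 m below the apex, so y_c = 7.29 + 1.60667 = 8.89667 m and h_c = 8.89667 × 0.829038 = 7.37568 m.
A = ½ × 3.4 × 2.41 = 4.097 m².
Resultant F = γ·h_c·A = 11.06568 × 7.37568 × 4.097 = 334.384 kN.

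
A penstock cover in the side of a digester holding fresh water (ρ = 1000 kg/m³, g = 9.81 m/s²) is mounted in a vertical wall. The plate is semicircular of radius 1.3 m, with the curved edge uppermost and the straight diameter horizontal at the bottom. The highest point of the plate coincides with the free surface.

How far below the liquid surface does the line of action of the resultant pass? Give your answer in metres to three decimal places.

h_p = 0.906 m

γ = ρg = 1000 × 9.81 = 9810 N/m³ = 9.81 kN/m³.
The centroid lies 4r/(3π) = 0.551737 m above the diameter, so r − 4r/(3π) = 1.3 − 0.551737 = 0.748263 m below the topmost point, so the centroid depth is h_c = 0.748263 m.
A = πr²/2 = π × 1.3²/2 = 2.65465 m².
Resultant F = γ·h_c·A = 9.81 × 0.748263 × 2.65465 = 19.4864 kN.
I_c = (π/8 − 8/(9π))·r⁴ = 0.109757 × 1.3⁴ = 0.313477 m⁴.
Centre of pressure: y_p = y_c + I_c/(y_c·A) = 0.748263 + 0.313477/(0.748263 × 2.65465) = 0.748263 + 0.157813 = 0.906076 m along the plane.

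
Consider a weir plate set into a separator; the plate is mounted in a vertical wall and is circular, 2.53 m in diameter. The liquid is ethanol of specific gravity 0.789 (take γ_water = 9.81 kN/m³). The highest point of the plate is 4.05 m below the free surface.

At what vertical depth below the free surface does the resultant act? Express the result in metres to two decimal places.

γ = 0.789 × 9.81 = 7.74009 kN/m³.
The centroid is at the centre, 1.265 m below the top of the plate, so the centroid depth is h_c = 4.05 + 1.265 = 5.315 m.
A = π(1.265)² = 5.02726 m².
Resultant F = γ·h_c·A = 7.74009 × 5.315 × 5.02726 = 206.814 kN.
I_c = πr⁴/4 = π × 1.265⁴/4 = 2.01118 m⁴.
Centre of pressure: y_p = y_c + I_c/(y_c·A) = 5.315 + 2.01118/(5.315 × 5.02726) = 5.315 + 0.075269 = 5.39027 m along the plane.

h_p = 5.39 m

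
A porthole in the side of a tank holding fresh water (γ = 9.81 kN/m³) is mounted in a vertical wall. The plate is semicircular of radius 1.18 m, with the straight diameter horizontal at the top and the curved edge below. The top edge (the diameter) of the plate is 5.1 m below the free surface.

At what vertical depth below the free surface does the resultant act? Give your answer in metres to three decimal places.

h_p = 5.618 m

γ = 9.81 kN/m³.
The centroid of a semicircle lies 4r/(3π) = 0.500808 m from the diameter, here below the top edge, so the centroid depth is h_c = 5.1 + 0.500808 = 5.60081 m.
A = πr²/2 = π × 1.18²/2 = 2.18718 m².
Resultant F = γ·h_c·A = 9.81 × 5.60081 × 2.18718 = 120.172 kN.
I_c = (π/8 − 8/(9π))·r⁴ = 0.109757 × 1.18⁴ = 0.212794 m⁴.
Centre of pressure: y_p = y_c + I_c/(y_c·A) = 5.60081 + 0.212794/(5.60081 × 2.18718) = 5.60081 + 0.017371 = 5.61818 m along the plane.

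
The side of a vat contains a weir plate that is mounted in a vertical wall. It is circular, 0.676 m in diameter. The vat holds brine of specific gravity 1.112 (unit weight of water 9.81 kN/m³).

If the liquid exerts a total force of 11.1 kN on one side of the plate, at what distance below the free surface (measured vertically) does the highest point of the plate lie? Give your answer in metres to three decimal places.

d_top ≈ 2.497 m

γ = 1.112 × 9.81 = 10.90872 kN/m³.
A = π(0.338)² = 0.358908 m².
From F = γ·h_c·A, the centroid depth is h_c = 11.1/(10.90872 × 0.358908) = 2.83508 m.
The centroid is at the centre, 0.338 m below the top of the plate, so the highest point sits at h_top = 2.83508 − 0.338 = 2.49708 m below the surface.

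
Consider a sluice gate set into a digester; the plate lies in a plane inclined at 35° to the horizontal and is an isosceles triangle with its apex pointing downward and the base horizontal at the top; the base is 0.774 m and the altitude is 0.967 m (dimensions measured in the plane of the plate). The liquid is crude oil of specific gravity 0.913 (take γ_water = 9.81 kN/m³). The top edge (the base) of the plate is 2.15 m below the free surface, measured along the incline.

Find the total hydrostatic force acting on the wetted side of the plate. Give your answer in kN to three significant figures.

γ = 0.913 × 9.81 = 8.95653 kN/m³.
Let θ = 35° be the plate's angle to the horizontal; measure y along the incline from where the plane meets the free surface. Vertical depth h = y·sinθ with sinθ = 0.573576.
With the apex down, the centroid sits h/3 = 0.967/3 = 0.322333 m below the base (the top edge), so y_c = 2.15 + 0.322333 = 2.47233 m and h_c = 2.47233 × 0.573576 = 1.41807 m.
A = ½ × 0.774 × 0.967 = 0.374229 m².
Resultant F = γ·h_c·A = 8.95653 × 1.41807 × 0.374229 = 4.75308 kN.

F ≈ 4.75 kN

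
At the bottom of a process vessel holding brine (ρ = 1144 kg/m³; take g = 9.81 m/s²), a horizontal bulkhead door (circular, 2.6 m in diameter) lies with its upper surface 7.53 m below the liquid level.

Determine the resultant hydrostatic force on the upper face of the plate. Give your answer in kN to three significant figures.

γ = ρg = 1144 × 9.81 / 1000 = 11.22264 kN/m³.
The plate is horizontal, so pressure is uniform at p = γ·h = 11.22264 × 7.53 = 84.5065 kN/m².
A = π(1.3)² = 5.30929 m².
F = p·A = 84.5065 × 5.30929 = 448.67 kN.

F ≈ 449 kN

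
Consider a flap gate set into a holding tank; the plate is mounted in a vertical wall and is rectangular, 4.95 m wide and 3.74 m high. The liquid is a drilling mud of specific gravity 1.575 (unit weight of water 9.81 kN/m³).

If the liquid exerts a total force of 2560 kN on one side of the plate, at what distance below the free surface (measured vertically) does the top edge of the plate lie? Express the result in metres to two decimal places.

γ = 1.575 × 9.81 = 15.45075 kN/m³.
A = 4.95 × 3.74 = 18.513 m².
From F = γ·h_c·A, the centroid depth is h_c = 2560/(15.45075 × 18.513) = 8.94981 m.
The centroid lies 3.74/2 = 1.87 m below the top edge, so the top edge sits at h_top = 8.94981 − 1.87 = 7.07981 m below the surface.

d_top ≈ 7.08 m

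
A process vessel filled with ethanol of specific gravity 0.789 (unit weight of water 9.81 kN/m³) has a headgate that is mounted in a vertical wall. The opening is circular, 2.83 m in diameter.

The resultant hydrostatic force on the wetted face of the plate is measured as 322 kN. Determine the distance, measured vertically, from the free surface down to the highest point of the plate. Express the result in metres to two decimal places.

d_top ≈ 5.20 m

γ = 0.789 × 9.81 = 7.74009 kN/m³.
A = π(1.415)² = 6.29018 m².
From F = γ·h_c·A, the centroid depth is h_c = 322/(7.74009 × 6.29018) = 6.61373 m.
The centroid is at the centre, 1.415 m below the top of the plate, so the highest point sits at h_top = 6.61373 − 1.415 = 5.19873 m below the surface.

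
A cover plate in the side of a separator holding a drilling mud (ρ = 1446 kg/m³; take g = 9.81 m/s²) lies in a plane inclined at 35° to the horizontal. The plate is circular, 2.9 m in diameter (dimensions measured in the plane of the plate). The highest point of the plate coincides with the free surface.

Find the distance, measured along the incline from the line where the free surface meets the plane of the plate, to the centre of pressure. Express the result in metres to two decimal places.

γ = ρg = 1446 × 9.81 / 1000 = 14.18526 kN/m³.
Let θ = 35° be the plate's angle to the horizontal; measure y along the incline from where the plane meets the free surface. Vertical depth h = y·sinθ with sinθ = 0.573576.
The centroid is at the centre, 1.45 m below the top of the plate, so y_c = 1.45 m and h_c = 1.45 × 0.573576 = 0.831685 m.
A = π(1.45)² = 6.6052 m².
Resultant F = γ·h_c·A = 14.18526 × 0.831685 × 6.6052 = 77.926 kN.
I_c = πr⁴/4 = π × 1.45⁴/4 = 3.47186 m⁴.
Centre of pressure: y_p = y_c + I_c/(y_c·A) = 1.45 + 3.47186/(1.45 × 6.6052) = 1.45 + 0.3625 = 1.8125 m along the plane.

y_p = 1.81 m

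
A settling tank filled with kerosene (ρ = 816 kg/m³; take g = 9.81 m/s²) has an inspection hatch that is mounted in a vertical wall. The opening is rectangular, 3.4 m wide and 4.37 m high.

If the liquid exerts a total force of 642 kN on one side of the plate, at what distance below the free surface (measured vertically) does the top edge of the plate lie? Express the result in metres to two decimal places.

γ = ρg = 816 × 9.81 / 1000 = 8.00496 kN/m³.
A = 3.4 × 4.37 = 14.858 m².
From F = γ·h_c·A, the centroid depth is h_c = 642/(8.00496 × 14.858) = 5.39778 m.
The centroid lies 4.37/2 = 2.185 m below the top edge, so the top edge sits at h_top = 5.39778 − 2.185 = 3.21278 m below the surface.

d_top ≈ 3.21 m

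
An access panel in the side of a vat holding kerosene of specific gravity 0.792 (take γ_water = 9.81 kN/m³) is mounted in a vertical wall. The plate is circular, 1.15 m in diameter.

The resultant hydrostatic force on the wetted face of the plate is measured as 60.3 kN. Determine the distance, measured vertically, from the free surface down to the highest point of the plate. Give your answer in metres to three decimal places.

γ = 0.792 × 9.81 = 7.76952 kN/m³.
A = π(0.575)² = 1.03869 m².
From F = γ·h_c·A, the centroid depth is h_c = 60.3/(7.76952 × 1.03869) = 7.47201 m.
The centroid is at the centre, 0.575 m below the top of the plate, so the highest point sits at h_top = 7.47201 − 0.575 = 6.89701 m below the surface.

d_top ≈ 6.897 m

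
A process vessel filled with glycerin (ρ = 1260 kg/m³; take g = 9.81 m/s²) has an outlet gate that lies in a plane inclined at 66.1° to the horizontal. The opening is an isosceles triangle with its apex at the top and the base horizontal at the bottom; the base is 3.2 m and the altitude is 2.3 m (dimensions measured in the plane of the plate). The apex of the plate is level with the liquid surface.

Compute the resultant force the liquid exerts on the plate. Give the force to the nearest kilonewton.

F ≈ 64 kN

γ = ρg = 1260 × 9.81 / 1000 = 12.3606 kN/m³.
Let θ = 66.1° be the plate's angle to the horizontal; measure y along the incline from where the plane meets the free surface. Vertical depth h = y·sinθ with sinθ = 0.914254.
With the apex up, the centroid sits 2h/3 = 2 × 2.3/3 = 1.53333 m below the apex, so y_c = 1.53333 m and h_c = 1.53333 × 0.914254 = 1.40185 m.
A = ½ × 3.2 × 2.3 = 3.68 m².
Resultant F = γ·h_c·A = 12.3606 × 1.40185 × 3.68 = 63.766 kN.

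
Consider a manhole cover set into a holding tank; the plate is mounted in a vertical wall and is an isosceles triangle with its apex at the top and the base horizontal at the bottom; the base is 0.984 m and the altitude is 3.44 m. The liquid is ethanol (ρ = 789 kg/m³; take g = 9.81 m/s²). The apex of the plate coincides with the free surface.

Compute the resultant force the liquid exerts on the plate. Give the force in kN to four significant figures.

γ = ρg = 789 × 9.81 / 1000 = 7.74009 kN/m³.
With the apex up, the centroid sits 2h/3 = 2 × 3.44/3 = 2.29333 m below the apex, so the centroid depth is h_c = 2.29333 m.
A = ½ × 0.984 × 3.44 = 1.69248 m².
Resultant F = γ·h_c·A = 7.74009 × 2.29333 × 1.69248 = 30.0425 kN.

F ≈ 30.04 kN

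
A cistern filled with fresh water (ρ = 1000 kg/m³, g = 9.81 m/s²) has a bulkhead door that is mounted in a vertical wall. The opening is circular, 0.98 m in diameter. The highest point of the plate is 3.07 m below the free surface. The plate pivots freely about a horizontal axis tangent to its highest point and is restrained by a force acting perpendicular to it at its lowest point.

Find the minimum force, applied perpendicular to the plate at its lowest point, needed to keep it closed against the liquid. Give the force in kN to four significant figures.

P ≈ 13.62 kN

γ = ρg = 1000 × 9.81 = 9810 N/m³ = 9.81 kN/m³.
The centroid is at the centre, 0.49 m below the top of the plate, so the centroid depth is h_c = 3.07 + 0.49 = 3.56 m.
A = π(0.49)² = 0.754296 m².
Resultant F = γ·h_c·A = 9.81 × 3.56 × 0.754296 = 26.3427 kN.
I_c = πr⁴/4 = π × 0.49⁴/4 = 0.0452766 m⁴.
Centre of pressure: y_p = y_c + I_c/(y_c·A) = 3.56 + 0.0452766/(3.56 × 0.754296) = 3.56 + 0.0168609 = 3.57686 m along the plane.
The resultant acts 0.49 + 0.0168609 = 0.506861 m (along the plate) below the hinge at the top edge, so the moment about the hinge is M = F × 0.506861 = 26.3427 × 0.506861 = 13.3521 kN·m.
A normal force at the bottom, 0.98 m from the hinge, must supply this moment: P = 13.3521/0.98 = 13.6246 kN.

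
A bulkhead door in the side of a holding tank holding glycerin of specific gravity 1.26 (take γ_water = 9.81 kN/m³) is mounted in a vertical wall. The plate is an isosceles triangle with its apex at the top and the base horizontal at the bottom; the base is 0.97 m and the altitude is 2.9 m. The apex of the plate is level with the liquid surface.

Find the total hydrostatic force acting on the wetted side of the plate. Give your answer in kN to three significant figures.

F ≈ 33.6 kN

γ = 1.26 × 9.81 = 12.3606 kN/m³.
With the apex up, the centroid sits 2h/3 = 2 × 2.9/3 = 1.93333 m below the apex, so the centroid depth is h_c = 1.93333 m.
A = ½ × 0.97 × 2.9 = 1.4065 m².
Resultant F = γ·h_c·A = 12.3606 × 1.93333 × 1.4065 = 33.6113 kN.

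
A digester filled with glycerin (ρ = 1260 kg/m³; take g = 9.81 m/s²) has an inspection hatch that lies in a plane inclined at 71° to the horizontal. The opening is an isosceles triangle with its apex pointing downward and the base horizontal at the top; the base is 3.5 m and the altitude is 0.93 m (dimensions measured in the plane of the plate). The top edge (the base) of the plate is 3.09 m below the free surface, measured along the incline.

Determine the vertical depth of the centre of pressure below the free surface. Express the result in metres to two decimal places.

h_p = 3.23 m

γ = ρg = 1260 × 9.81 / 1000 = 12.3606 kN/m³.
Let θ = 71° be the plate's angle to the horizontal; measure y along the incline from where the plane meets the free surface. Vertical depth h = y·sinθ with sinθ = 0.945519.
With the apex down, the centroid sits h/3 = 0.93/3 = 0.31 m below the base (the top edge), so y_c = 3.09 + 0.31 = 3.4 m and h_c = 3.4 × 0.945519 = 3.21476 m.
A = ½ × 3.5 × 0.93 = 1.6275 m².
Resultant F = γ·h_c·A = 12.3606 × 3.21476 × 1.6275 = 64.6709 kN.
I_c = b·h³/36 = 3.5 × 0.93³/36 = 0.0782014 m⁴.
Centre of pressure: y_p = y_c + I_c/(y_c·A) = 3.4 + 0.0782014/(3.4 × 1.6275) = 3.4 + 0.0141324 = 3.41413 m along the plane.
Vertically, h_p = y_p·sinθ = 3.41413 × 0.945519 = 3.22812 m.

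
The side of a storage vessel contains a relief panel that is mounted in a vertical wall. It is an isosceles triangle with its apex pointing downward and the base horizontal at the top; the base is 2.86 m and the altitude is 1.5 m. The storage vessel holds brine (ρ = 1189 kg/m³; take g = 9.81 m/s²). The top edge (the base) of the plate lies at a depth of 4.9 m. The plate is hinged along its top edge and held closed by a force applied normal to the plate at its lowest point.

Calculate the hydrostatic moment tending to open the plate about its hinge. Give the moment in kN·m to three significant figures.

γ = ρg = 1189 × 9.81 / 1000 = 11.66409 kN/m³.
With the apex down, the centroid sits h/3 = 1.5/3 = 0.5 m below the base (the top edge), so the centroid depth is h_c = 4.9 + 0.5 = 5.4 m.
A = ½ × 2.86 × 1.5 = 2.145 m².
Resultant F = γ·h_c·A = 11.66409 × 5.4 × 2.145 = 135.105 kN.
I_c = b·h³/36 = 2.86 × 1.5³/36 = 0.268125 m⁴.
Centre of pressure: y_p = y_c + I_c/(y_c·A) = 5.4 + 0.268125/(5.4 × 2.145) = 5.4 + 0.0231481 = 5.42315 m along the plane.
The resultant acts 0.5 + 0.0231481 = 0.523148 m (along the plate) below the hinge at the top edge, so the moment about the hinge is M = F × 0.523148 = 135.105 × 0.523148 = 70.6799 kN·m.

M ≈ 70.7 kN·m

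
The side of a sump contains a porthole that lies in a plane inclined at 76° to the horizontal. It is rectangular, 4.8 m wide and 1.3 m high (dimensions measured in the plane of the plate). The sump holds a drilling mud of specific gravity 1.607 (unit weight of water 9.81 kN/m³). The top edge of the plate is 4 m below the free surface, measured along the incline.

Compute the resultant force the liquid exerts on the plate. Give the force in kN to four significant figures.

F ≈ 443.8 kN

γ = 1.607 × 9.81 = 15.76467 kN/m³.
Let θ = 76° be the plate's angle to the horizontal; measure y along the incline from where the plane meets the free surface. Vertical depth h = y·sinθ with sinθ = 0.970296.
The centroid lies 1.3/2 = 0.65 m below the top edge, so y_c = 4 + 0.65 = 4.65 m and h_c = 4.65 × 0.970296 = 4.51188 m.
A = 4.8 × 1.3 = 6.24 m².
Resultant F = γ·h_c·A = 15.76467 × 4.51188 × 6.24 = 443.841 kN.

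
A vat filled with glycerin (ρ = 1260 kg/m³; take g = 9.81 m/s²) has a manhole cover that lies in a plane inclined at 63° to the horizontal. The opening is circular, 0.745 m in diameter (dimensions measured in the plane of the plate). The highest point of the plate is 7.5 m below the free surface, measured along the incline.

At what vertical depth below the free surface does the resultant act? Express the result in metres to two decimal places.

h_p = 7.02 m

γ = ρg = 1260 × 9.81 / 1000 = 12.3606 kN/m³.
Let θ = 63° be the plate's angle to the horizontal; measure y along the incline from where the plane meets the free surface. Vertical depth h = y·sinθ with sinθ = 0.891007.
The centroid is at the centre, 0.3725 m below the top of the plate, so y_c = 7.5 + 0.3725 = 7.8725 m and h_c = 7.8725 × 0.891007 = 7.01445 m.
A = π(0.3725)² = 0.435916 m².
Resultant F = γ·h_c·A = 12.3606 × 7.01445 × 0.435916 = 37.7951 kN.
I_c = πr⁴/4 = π × 0.3725⁴/4 = 0.0151215 m⁴.
Centre of pressure: y_p = y_c + I_c/(y_c·A) = 7.8725 + 0.0151215/(7.8725 × 0.435916) = 7.8725 + 0.00440635 = 7.87691 m along the plane.
Vertically, h_p = y_p·sinθ = 7.87691 × 0.891007 = 7.01838 m.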